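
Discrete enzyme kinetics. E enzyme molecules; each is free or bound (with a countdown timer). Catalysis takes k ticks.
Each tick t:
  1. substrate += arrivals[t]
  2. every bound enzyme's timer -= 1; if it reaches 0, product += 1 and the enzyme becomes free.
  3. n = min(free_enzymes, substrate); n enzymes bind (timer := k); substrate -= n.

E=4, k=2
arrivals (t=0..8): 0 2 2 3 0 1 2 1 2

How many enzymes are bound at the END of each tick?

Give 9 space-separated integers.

t=0: arr=0 -> substrate=0 bound=0 product=0
t=1: arr=2 -> substrate=0 bound=2 product=0
t=2: arr=2 -> substrate=0 bound=4 product=0
t=3: arr=3 -> substrate=1 bound=4 product=2
t=4: arr=0 -> substrate=0 bound=3 product=4
t=5: arr=1 -> substrate=0 bound=2 product=6
t=6: arr=2 -> substrate=0 bound=3 product=7
t=7: arr=1 -> substrate=0 bound=3 product=8
t=8: arr=2 -> substrate=0 bound=3 product=10

Answer: 0 2 4 4 3 2 3 3 3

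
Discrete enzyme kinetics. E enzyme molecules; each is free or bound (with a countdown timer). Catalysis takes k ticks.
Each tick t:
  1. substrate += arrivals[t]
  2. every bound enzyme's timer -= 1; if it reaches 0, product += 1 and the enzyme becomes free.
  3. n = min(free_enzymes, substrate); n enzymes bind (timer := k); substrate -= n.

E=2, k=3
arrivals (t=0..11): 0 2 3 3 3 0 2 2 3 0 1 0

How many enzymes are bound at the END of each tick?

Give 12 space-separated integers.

Answer: 0 2 2 2 2 2 2 2 2 2 2 2

Derivation:
t=0: arr=0 -> substrate=0 bound=0 product=0
t=1: arr=2 -> substrate=0 bound=2 product=0
t=2: arr=3 -> substrate=3 bound=2 product=0
t=3: arr=3 -> substrate=6 bound=2 product=0
t=4: arr=3 -> substrate=7 bound=2 product=2
t=5: arr=0 -> substrate=7 bound=2 product=2
t=6: arr=2 -> substrate=9 bound=2 product=2
t=7: arr=2 -> substrate=9 bound=2 product=4
t=8: arr=3 -> substrate=12 bound=2 product=4
t=9: arr=0 -> substrate=12 bound=2 product=4
t=10: arr=1 -> substrate=11 bound=2 product=6
t=11: arr=0 -> substrate=11 bound=2 product=6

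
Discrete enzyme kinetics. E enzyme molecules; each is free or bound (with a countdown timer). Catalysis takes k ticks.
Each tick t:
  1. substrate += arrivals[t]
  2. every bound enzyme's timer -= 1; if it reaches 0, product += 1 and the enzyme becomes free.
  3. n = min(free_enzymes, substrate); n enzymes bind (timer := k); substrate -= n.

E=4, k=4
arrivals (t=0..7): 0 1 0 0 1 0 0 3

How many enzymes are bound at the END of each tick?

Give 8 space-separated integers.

t=0: arr=0 -> substrate=0 bound=0 product=0
t=1: arr=1 -> substrate=0 bound=1 product=0
t=2: arr=0 -> substrate=0 bound=1 product=0
t=3: arr=0 -> substrate=0 bound=1 product=0
t=4: arr=1 -> substrate=0 bound=2 product=0
t=5: arr=0 -> substrate=0 bound=1 product=1
t=6: arr=0 -> substrate=0 bound=1 product=1
t=7: arr=3 -> substrate=0 bound=4 product=1

Answer: 0 1 1 1 2 1 1 4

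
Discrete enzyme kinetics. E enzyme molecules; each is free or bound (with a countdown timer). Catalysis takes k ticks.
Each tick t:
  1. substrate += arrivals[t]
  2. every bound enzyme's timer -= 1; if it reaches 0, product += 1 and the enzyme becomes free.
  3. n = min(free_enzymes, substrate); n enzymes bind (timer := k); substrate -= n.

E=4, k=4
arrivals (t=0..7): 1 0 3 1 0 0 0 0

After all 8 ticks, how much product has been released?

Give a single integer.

t=0: arr=1 -> substrate=0 bound=1 product=0
t=1: arr=0 -> substrate=0 bound=1 product=0
t=2: arr=3 -> substrate=0 bound=4 product=0
t=3: arr=1 -> substrate=1 bound=4 product=0
t=4: arr=0 -> substrate=0 bound=4 product=1
t=5: arr=0 -> substrate=0 bound=4 product=1
t=6: arr=0 -> substrate=0 bound=1 product=4
t=7: arr=0 -> substrate=0 bound=1 product=4

Answer: 4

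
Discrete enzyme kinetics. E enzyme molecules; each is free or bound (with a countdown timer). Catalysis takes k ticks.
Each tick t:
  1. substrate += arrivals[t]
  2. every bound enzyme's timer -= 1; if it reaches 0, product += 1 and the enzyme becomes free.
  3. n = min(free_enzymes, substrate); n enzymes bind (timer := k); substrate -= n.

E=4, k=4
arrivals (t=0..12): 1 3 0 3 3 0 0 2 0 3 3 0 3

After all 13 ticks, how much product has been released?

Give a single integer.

t=0: arr=1 -> substrate=0 bound=1 product=0
t=1: arr=3 -> substrate=0 bound=4 product=0
t=2: arr=0 -> substrate=0 bound=4 product=0
t=3: arr=3 -> substrate=3 bound=4 product=0
t=4: arr=3 -> substrate=5 bound=4 product=1
t=5: arr=0 -> substrate=2 bound=4 product=4
t=6: arr=0 -> substrate=2 bound=4 product=4
t=7: arr=2 -> substrate=4 bound=4 product=4
t=8: arr=0 -> substrate=3 bound=4 product=5
t=9: arr=3 -> substrate=3 bound=4 product=8
t=10: arr=3 -> substrate=6 bound=4 product=8
t=11: arr=0 -> substrate=6 bound=4 product=8
t=12: arr=3 -> substrate=8 bound=4 product=9

Answer: 9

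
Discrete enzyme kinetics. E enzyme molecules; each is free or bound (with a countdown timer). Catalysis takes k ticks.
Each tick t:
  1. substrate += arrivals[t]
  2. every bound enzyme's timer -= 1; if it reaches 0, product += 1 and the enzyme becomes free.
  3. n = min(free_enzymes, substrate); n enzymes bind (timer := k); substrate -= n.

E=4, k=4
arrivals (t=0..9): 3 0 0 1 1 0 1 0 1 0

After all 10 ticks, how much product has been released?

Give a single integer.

Answer: 5

Derivation:
t=0: arr=3 -> substrate=0 bound=3 product=0
t=1: arr=0 -> substrate=0 bound=3 product=0
t=2: arr=0 -> substrate=0 bound=3 product=0
t=3: arr=1 -> substrate=0 bound=4 product=0
t=4: arr=1 -> substrate=0 bound=2 product=3
t=5: arr=0 -> substrate=0 bound=2 product=3
t=6: arr=1 -> substrate=0 bound=3 product=3
t=7: arr=0 -> substrate=0 bound=2 product=4
t=8: arr=1 -> substrate=0 bound=2 product=5
t=9: arr=0 -> substrate=0 bound=2 product=5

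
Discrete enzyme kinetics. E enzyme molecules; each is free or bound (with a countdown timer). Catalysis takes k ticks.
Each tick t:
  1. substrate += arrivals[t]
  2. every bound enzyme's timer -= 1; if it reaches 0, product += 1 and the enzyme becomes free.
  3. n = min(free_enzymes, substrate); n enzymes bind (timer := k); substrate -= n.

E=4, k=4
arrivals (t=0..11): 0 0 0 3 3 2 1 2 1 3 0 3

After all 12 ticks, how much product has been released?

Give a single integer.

Answer: 7

Derivation:
t=0: arr=0 -> substrate=0 bound=0 product=0
t=1: arr=0 -> substrate=0 bound=0 product=0
t=2: arr=0 -> substrate=0 bound=0 product=0
t=3: arr=3 -> substrate=0 bound=3 product=0
t=4: arr=3 -> substrate=2 bound=4 product=0
t=5: arr=2 -> substrate=4 bound=4 product=0
t=6: arr=1 -> substrate=5 bound=4 product=0
t=7: arr=2 -> substrate=4 bound=4 product=3
t=8: arr=1 -> substrate=4 bound=4 product=4
t=9: arr=3 -> substrate=7 bound=4 product=4
t=10: arr=0 -> substrate=7 bound=4 product=4
t=11: arr=3 -> substrate=7 bound=4 product=7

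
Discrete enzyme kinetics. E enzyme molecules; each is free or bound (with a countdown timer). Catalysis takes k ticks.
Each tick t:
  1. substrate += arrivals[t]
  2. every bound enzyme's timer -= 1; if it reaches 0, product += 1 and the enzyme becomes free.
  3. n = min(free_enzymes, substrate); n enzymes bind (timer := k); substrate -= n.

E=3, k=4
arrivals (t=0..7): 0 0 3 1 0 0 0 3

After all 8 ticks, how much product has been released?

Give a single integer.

t=0: arr=0 -> substrate=0 bound=0 product=0
t=1: arr=0 -> substrate=0 bound=0 product=0
t=2: arr=3 -> substrate=0 bound=3 product=0
t=3: arr=1 -> substrate=1 bound=3 product=0
t=4: arr=0 -> substrate=1 bound=3 product=0
t=5: arr=0 -> substrate=1 bound=3 product=0
t=6: arr=0 -> substrate=0 bound=1 product=3
t=7: arr=3 -> substrate=1 bound=3 product=3

Answer: 3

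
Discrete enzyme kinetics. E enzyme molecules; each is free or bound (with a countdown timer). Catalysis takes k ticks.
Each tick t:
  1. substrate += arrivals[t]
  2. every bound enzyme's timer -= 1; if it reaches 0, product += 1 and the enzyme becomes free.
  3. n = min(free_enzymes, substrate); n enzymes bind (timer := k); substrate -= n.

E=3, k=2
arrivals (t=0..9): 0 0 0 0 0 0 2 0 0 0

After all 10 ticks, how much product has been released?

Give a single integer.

Answer: 2

Derivation:
t=0: arr=0 -> substrate=0 bound=0 product=0
t=1: arr=0 -> substrate=0 bound=0 product=0
t=2: arr=0 -> substrate=0 bound=0 product=0
t=3: arr=0 -> substrate=0 bound=0 product=0
t=4: arr=0 -> substrate=0 bound=0 product=0
t=5: arr=0 -> substrate=0 bound=0 product=0
t=6: arr=2 -> substrate=0 bound=2 product=0
t=7: arr=0 -> substrate=0 bound=2 product=0
t=8: arr=0 -> substrate=0 bound=0 product=2
t=9: arr=0 -> substrate=0 bound=0 product=2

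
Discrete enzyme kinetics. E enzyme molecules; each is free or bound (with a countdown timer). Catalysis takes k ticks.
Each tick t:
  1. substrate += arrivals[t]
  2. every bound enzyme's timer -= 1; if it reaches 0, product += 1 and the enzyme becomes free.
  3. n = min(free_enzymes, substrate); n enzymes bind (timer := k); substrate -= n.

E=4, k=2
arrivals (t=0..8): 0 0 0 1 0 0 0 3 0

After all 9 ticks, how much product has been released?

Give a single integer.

t=0: arr=0 -> substrate=0 bound=0 product=0
t=1: arr=0 -> substrate=0 bound=0 product=0
t=2: arr=0 -> substrate=0 bound=0 product=0
t=3: arr=1 -> substrate=0 bound=1 product=0
t=4: arr=0 -> substrate=0 bound=1 product=0
t=5: arr=0 -> substrate=0 bound=0 product=1
t=6: arr=0 -> substrate=0 bound=0 product=1
t=7: arr=3 -> substrate=0 bound=3 product=1
t=8: arr=0 -> substrate=0 bound=3 product=1

Answer: 1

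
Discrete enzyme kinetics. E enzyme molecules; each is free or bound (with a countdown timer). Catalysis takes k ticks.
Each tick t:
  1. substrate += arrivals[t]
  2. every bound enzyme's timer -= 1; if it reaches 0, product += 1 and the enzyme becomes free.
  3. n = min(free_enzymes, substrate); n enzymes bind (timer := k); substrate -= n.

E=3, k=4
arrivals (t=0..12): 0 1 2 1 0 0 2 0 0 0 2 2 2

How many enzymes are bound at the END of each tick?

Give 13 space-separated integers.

t=0: arr=0 -> substrate=0 bound=0 product=0
t=1: arr=1 -> substrate=0 bound=1 product=0
t=2: arr=2 -> substrate=0 bound=3 product=0
t=3: arr=1 -> substrate=1 bound=3 product=0
t=4: arr=0 -> substrate=1 bound=3 product=0
t=5: arr=0 -> substrate=0 bound=3 product=1
t=6: arr=2 -> substrate=0 bound=3 product=3
t=7: arr=0 -> substrate=0 bound=3 product=3
t=8: arr=0 -> substrate=0 bound=3 product=3
t=9: arr=0 -> substrate=0 bound=2 product=4
t=10: arr=2 -> substrate=0 bound=2 product=6
t=11: arr=2 -> substrate=1 bound=3 product=6
t=12: arr=2 -> substrate=3 bound=3 product=6

Answer: 0 1 3 3 3 3 3 3 3 2 2 3 3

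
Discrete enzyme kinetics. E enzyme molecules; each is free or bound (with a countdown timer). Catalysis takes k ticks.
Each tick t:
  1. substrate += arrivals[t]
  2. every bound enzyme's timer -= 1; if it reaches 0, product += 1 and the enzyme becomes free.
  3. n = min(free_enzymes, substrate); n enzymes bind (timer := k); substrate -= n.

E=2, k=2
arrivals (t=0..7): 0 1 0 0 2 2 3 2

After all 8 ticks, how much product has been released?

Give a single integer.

t=0: arr=0 -> substrate=0 bound=0 product=0
t=1: arr=1 -> substrate=0 bound=1 product=0
t=2: arr=0 -> substrate=0 bound=1 product=0
t=3: arr=0 -> substrate=0 bound=0 product=1
t=4: arr=2 -> substrate=0 bound=2 product=1
t=5: arr=2 -> substrate=2 bound=2 product=1
t=6: arr=3 -> substrate=3 bound=2 product=3
t=7: arr=2 -> substrate=5 bound=2 product=3

Answer: 3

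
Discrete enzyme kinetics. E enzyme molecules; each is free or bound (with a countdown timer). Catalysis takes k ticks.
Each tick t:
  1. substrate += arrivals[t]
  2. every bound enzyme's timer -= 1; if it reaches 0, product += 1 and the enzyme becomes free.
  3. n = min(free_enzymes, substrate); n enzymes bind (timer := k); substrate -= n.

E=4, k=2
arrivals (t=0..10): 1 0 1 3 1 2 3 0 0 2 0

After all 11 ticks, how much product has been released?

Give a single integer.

t=0: arr=1 -> substrate=0 bound=1 product=0
t=1: arr=0 -> substrate=0 bound=1 product=0
t=2: arr=1 -> substrate=0 bound=1 product=1
t=3: arr=3 -> substrate=0 bound=4 product=1
t=4: arr=1 -> substrate=0 bound=4 product=2
t=5: arr=2 -> substrate=0 bound=3 product=5
t=6: arr=3 -> substrate=1 bound=4 product=6
t=7: arr=0 -> substrate=0 bound=3 product=8
t=8: arr=0 -> substrate=0 bound=1 product=10
t=9: arr=2 -> substrate=0 bound=2 product=11
t=10: arr=0 -> substrate=0 bound=2 product=11

Answer: 11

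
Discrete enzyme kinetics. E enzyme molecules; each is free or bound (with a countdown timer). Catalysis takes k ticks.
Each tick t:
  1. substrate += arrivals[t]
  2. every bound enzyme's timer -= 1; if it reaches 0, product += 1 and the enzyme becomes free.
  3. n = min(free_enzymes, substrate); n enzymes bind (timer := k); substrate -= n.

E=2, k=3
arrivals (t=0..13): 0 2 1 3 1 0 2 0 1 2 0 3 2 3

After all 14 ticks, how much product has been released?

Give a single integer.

t=0: arr=0 -> substrate=0 bound=0 product=0
t=1: arr=2 -> substrate=0 bound=2 product=0
t=2: arr=1 -> substrate=1 bound=2 product=0
t=3: arr=3 -> substrate=4 bound=2 product=0
t=4: arr=1 -> substrate=3 bound=2 product=2
t=5: arr=0 -> substrate=3 bound=2 product=2
t=6: arr=2 -> substrate=5 bound=2 product=2
t=7: arr=0 -> substrate=3 bound=2 product=4
t=8: arr=1 -> substrate=4 bound=2 product=4
t=9: arr=2 -> substrate=6 bound=2 product=4
t=10: arr=0 -> substrate=4 bound=2 product=6
t=11: arr=3 -> substrate=7 bound=2 product=6
t=12: arr=2 -> substrate=9 bound=2 product=6
t=13: arr=3 -> substrate=10 bound=2 product=8

Answer: 8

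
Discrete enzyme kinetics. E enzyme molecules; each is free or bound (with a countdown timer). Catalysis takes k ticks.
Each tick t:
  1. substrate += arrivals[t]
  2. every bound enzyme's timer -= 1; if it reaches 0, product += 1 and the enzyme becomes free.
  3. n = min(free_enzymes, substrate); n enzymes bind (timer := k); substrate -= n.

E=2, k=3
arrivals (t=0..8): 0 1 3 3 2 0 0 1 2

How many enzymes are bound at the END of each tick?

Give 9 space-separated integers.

Answer: 0 1 2 2 2 2 2 2 2

Derivation:
t=0: arr=0 -> substrate=0 bound=0 product=0
t=1: arr=1 -> substrate=0 bound=1 product=0
t=2: arr=3 -> substrate=2 bound=2 product=0
t=3: arr=3 -> substrate=5 bound=2 product=0
t=4: arr=2 -> substrate=6 bound=2 product=1
t=5: arr=0 -> substrate=5 bound=2 product=2
t=6: arr=0 -> substrate=5 bound=2 product=2
t=7: arr=1 -> substrate=5 bound=2 product=3
t=8: arr=2 -> substrate=6 bound=2 product=4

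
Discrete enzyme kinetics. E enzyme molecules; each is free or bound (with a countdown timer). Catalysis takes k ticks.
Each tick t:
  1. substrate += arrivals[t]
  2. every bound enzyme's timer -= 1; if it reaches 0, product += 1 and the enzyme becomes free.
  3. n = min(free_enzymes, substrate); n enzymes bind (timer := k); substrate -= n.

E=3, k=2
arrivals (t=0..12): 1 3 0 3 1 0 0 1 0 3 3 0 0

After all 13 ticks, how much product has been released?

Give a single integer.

t=0: arr=1 -> substrate=0 bound=1 product=0
t=1: arr=3 -> substrate=1 bound=3 product=0
t=2: arr=0 -> substrate=0 bound=3 product=1
t=3: arr=3 -> substrate=1 bound=3 product=3
t=4: arr=1 -> substrate=1 bound=3 product=4
t=5: arr=0 -> substrate=0 bound=2 product=6
t=6: arr=0 -> substrate=0 bound=1 product=7
t=7: arr=1 -> substrate=0 bound=1 product=8
t=8: arr=0 -> substrate=0 bound=1 product=8
t=9: arr=3 -> substrate=0 bound=3 product=9
t=10: arr=3 -> substrate=3 bound=3 product=9
t=11: arr=0 -> substrate=0 bound=3 product=12
t=12: arr=0 -> substrate=0 bound=3 product=12

Answer: 12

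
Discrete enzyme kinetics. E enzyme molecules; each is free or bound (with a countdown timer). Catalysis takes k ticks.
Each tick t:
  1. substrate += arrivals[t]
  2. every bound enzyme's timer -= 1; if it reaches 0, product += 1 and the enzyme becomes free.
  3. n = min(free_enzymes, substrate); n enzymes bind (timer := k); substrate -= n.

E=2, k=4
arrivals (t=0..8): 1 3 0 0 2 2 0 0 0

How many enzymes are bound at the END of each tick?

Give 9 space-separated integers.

t=0: arr=1 -> substrate=0 bound=1 product=0
t=1: arr=3 -> substrate=2 bound=2 product=0
t=2: arr=0 -> substrate=2 bound=2 product=0
t=3: arr=0 -> substrate=2 bound=2 product=0
t=4: arr=2 -> substrate=3 bound=2 product=1
t=5: arr=2 -> substrate=4 bound=2 product=2
t=6: arr=0 -> substrate=4 bound=2 product=2
t=7: arr=0 -> substrate=4 bound=2 product=2
t=8: arr=0 -> substrate=3 bound=2 product=3

Answer: 1 2 2 2 2 2 2 2 2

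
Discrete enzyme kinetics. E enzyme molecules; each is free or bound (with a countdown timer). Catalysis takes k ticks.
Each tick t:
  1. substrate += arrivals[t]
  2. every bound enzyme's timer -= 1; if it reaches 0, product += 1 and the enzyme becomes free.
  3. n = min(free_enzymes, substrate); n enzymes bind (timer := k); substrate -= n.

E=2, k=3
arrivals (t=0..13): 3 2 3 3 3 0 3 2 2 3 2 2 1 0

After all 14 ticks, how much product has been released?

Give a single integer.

Answer: 8

Derivation:
t=0: arr=3 -> substrate=1 bound=2 product=0
t=1: arr=2 -> substrate=3 bound=2 product=0
t=2: arr=3 -> substrate=6 bound=2 product=0
t=3: arr=3 -> substrate=7 bound=2 product=2
t=4: arr=3 -> substrate=10 bound=2 product=2
t=5: arr=0 -> substrate=10 bound=2 product=2
t=6: arr=3 -> substrate=11 bound=2 product=4
t=7: arr=2 -> substrate=13 bound=2 product=4
t=8: arr=2 -> substrate=15 bound=2 product=4
t=9: arr=3 -> substrate=16 bound=2 product=6
t=10: arr=2 -> substrate=18 bound=2 product=6
t=11: arr=2 -> substrate=20 bound=2 product=6
t=12: arr=1 -> substrate=19 bound=2 product=8
t=13: arr=0 -> substrate=19 bound=2 product=8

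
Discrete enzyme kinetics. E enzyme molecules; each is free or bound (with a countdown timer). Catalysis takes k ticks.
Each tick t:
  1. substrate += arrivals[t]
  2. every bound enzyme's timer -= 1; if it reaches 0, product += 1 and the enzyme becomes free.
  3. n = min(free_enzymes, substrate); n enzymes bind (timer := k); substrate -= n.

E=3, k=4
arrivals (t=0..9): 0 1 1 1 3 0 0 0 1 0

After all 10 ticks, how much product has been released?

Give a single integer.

Answer: 4

Derivation:
t=0: arr=0 -> substrate=0 bound=0 product=0
t=1: arr=1 -> substrate=0 bound=1 product=0
t=2: arr=1 -> substrate=0 bound=2 product=0
t=3: arr=1 -> substrate=0 bound=3 product=0
t=4: arr=3 -> substrate=3 bound=3 product=0
t=5: arr=0 -> substrate=2 bound=3 product=1
t=6: arr=0 -> substrate=1 bound=3 product=2
t=7: arr=0 -> substrate=0 bound=3 product=3
t=8: arr=1 -> substrate=1 bound=3 product=3
t=9: arr=0 -> substrate=0 bound=3 product=4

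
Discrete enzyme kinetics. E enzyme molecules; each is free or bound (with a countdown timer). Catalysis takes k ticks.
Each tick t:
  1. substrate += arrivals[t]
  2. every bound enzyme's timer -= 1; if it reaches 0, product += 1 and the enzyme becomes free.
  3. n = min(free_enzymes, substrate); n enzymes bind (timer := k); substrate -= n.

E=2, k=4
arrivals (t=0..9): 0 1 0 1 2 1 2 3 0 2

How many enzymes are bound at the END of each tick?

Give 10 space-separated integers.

t=0: arr=0 -> substrate=0 bound=0 product=0
t=1: arr=1 -> substrate=0 bound=1 product=0
t=2: arr=0 -> substrate=0 bound=1 product=0
t=3: arr=1 -> substrate=0 bound=2 product=0
t=4: arr=2 -> substrate=2 bound=2 product=0
t=5: arr=1 -> substrate=2 bound=2 product=1
t=6: arr=2 -> substrate=4 bound=2 product=1
t=7: arr=3 -> substrate=6 bound=2 product=2
t=8: arr=0 -> substrate=6 bound=2 product=2
t=9: arr=2 -> substrate=7 bound=2 product=3

Answer: 0 1 1 2 2 2 2 2 2 2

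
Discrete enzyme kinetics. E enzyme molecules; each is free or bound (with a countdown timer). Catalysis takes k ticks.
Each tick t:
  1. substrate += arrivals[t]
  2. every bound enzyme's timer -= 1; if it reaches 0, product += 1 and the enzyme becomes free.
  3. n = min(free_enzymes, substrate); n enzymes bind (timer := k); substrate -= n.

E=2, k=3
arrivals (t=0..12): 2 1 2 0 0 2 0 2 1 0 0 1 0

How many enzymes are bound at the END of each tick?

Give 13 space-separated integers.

Answer: 2 2 2 2 2 2 2 2 2 2 2 2 2

Derivation:
t=0: arr=2 -> substrate=0 bound=2 product=0
t=1: arr=1 -> substrate=1 bound=2 product=0
t=2: arr=2 -> substrate=3 bound=2 product=0
t=3: arr=0 -> substrate=1 bound=2 product=2
t=4: arr=0 -> substrate=1 bound=2 product=2
t=5: arr=2 -> substrate=3 bound=2 product=2
t=6: arr=0 -> substrate=1 bound=2 product=4
t=7: arr=2 -> substrate=3 bound=2 product=4
t=8: arr=1 -> substrate=4 bound=2 product=4
t=9: arr=0 -> substrate=2 bound=2 product=6
t=10: arr=0 -> substrate=2 bound=2 product=6
t=11: arr=1 -> substrate=3 bound=2 product=6
t=12: arr=0 -> substrate=1 bound=2 product=8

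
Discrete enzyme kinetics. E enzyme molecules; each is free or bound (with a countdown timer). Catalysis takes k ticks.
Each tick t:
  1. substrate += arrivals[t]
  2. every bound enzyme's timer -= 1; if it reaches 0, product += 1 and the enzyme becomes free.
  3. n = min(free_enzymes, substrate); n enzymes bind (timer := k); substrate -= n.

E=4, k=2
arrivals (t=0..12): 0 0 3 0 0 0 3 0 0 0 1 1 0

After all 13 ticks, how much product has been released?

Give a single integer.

Answer: 7

Derivation:
t=0: arr=0 -> substrate=0 bound=0 product=0
t=1: arr=0 -> substrate=0 bound=0 product=0
t=2: arr=3 -> substrate=0 bound=3 product=0
t=3: arr=0 -> substrate=0 bound=3 product=0
t=4: arr=0 -> substrate=0 bound=0 product=3
t=5: arr=0 -> substrate=0 bound=0 product=3
t=6: arr=3 -> substrate=0 bound=3 product=3
t=7: arr=0 -> substrate=0 bound=3 product=3
t=8: arr=0 -> substrate=0 bound=0 product=6
t=9: arr=0 -> substrate=0 bound=0 product=6
t=10: arr=1 -> substrate=0 bound=1 product=6
t=11: arr=1 -> substrate=0 bound=2 product=6
t=12: arr=0 -> substrate=0 bound=1 product=7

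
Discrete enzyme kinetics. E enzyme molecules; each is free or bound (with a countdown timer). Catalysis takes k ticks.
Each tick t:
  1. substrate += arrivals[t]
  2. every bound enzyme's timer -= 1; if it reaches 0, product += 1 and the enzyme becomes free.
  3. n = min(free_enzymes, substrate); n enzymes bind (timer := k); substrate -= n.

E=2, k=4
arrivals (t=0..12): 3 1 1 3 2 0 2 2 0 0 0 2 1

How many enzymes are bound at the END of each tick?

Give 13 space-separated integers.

t=0: arr=3 -> substrate=1 bound=2 product=0
t=1: arr=1 -> substrate=2 bound=2 product=0
t=2: arr=1 -> substrate=3 bound=2 product=0
t=3: arr=3 -> substrate=6 bound=2 product=0
t=4: arr=2 -> substrate=6 bound=2 product=2
t=5: arr=0 -> substrate=6 bound=2 product=2
t=6: arr=2 -> substrate=8 bound=2 product=2
t=7: arr=2 -> substrate=10 bound=2 product=2
t=8: arr=0 -> substrate=8 bound=2 product=4
t=9: arr=0 -> substrate=8 bound=2 product=4
t=10: arr=0 -> substrate=8 bound=2 product=4
t=11: arr=2 -> substrate=10 bound=2 product=4
t=12: arr=1 -> substrate=9 bound=2 product=6

Answer: 2 2 2 2 2 2 2 2 2 2 2 2 2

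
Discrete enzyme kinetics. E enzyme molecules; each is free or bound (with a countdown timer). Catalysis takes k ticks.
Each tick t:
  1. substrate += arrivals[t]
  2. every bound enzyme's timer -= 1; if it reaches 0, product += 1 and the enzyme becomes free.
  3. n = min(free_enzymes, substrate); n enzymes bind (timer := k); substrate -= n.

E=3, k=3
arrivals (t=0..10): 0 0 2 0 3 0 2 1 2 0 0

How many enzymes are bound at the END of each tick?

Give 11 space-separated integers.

Answer: 0 0 2 2 3 3 3 3 3 3 3

Derivation:
t=0: arr=0 -> substrate=0 bound=0 product=0
t=1: arr=0 -> substrate=0 bound=0 product=0
t=2: arr=2 -> substrate=0 bound=2 product=0
t=3: arr=0 -> substrate=0 bound=2 product=0
t=4: arr=3 -> substrate=2 bound=3 product=0
t=5: arr=0 -> substrate=0 bound=3 product=2
t=6: arr=2 -> substrate=2 bound=3 product=2
t=7: arr=1 -> substrate=2 bound=3 product=3
t=8: arr=2 -> substrate=2 bound=3 product=5
t=9: arr=0 -> substrate=2 bound=3 product=5
t=10: arr=0 -> substrate=1 bound=3 product=6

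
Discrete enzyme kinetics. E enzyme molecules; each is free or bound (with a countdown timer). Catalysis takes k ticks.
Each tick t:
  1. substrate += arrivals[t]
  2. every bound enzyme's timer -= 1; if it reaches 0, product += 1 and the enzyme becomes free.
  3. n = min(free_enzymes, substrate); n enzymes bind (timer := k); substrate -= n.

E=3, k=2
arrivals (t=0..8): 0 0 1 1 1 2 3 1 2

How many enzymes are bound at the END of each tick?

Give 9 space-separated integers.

Answer: 0 0 1 2 2 3 3 3 3

Derivation:
t=0: arr=0 -> substrate=0 bound=0 product=0
t=1: arr=0 -> substrate=0 bound=0 product=0
t=2: arr=1 -> substrate=0 bound=1 product=0
t=3: arr=1 -> substrate=0 bound=2 product=0
t=4: arr=1 -> substrate=0 bound=2 product=1
t=5: arr=2 -> substrate=0 bound=3 product=2
t=6: arr=3 -> substrate=2 bound=3 product=3
t=7: arr=1 -> substrate=1 bound=3 product=5
t=8: arr=2 -> substrate=2 bound=3 product=6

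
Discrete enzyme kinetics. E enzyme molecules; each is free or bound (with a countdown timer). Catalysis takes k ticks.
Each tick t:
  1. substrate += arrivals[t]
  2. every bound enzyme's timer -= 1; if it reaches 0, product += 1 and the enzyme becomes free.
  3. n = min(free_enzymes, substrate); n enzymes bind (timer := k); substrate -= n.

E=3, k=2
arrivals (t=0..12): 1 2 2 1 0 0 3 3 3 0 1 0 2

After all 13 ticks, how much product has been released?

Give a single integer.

t=0: arr=1 -> substrate=0 bound=1 product=0
t=1: arr=2 -> substrate=0 bound=3 product=0
t=2: arr=2 -> substrate=1 bound=3 product=1
t=3: arr=1 -> substrate=0 bound=3 product=3
t=4: arr=0 -> substrate=0 bound=2 product=4
t=5: arr=0 -> substrate=0 bound=0 product=6
t=6: arr=3 -> substrate=0 bound=3 product=6
t=7: arr=3 -> substrate=3 bound=3 product=6
t=8: arr=3 -> substrate=3 bound=3 product=9
t=9: arr=0 -> substrate=3 bound=3 product=9
t=10: arr=1 -> substrate=1 bound=3 product=12
t=11: arr=0 -> substrate=1 bound=3 product=12
t=12: arr=2 -> substrate=0 bound=3 product=15

Answer: 15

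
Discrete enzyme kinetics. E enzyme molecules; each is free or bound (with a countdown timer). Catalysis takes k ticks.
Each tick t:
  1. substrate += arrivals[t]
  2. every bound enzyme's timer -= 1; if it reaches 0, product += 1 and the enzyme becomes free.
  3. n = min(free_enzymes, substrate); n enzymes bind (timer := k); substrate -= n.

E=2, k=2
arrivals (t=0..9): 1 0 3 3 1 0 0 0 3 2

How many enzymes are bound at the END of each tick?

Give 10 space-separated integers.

t=0: arr=1 -> substrate=0 bound=1 product=0
t=1: arr=0 -> substrate=0 bound=1 product=0
t=2: arr=3 -> substrate=1 bound=2 product=1
t=3: arr=3 -> substrate=4 bound=2 product=1
t=4: arr=1 -> substrate=3 bound=2 product=3
t=5: arr=0 -> substrate=3 bound=2 product=3
t=6: arr=0 -> substrate=1 bound=2 product=5
t=7: arr=0 -> substrate=1 bound=2 product=5
t=8: arr=3 -> substrate=2 bound=2 product=7
t=9: arr=2 -> substrate=4 bound=2 product=7

Answer: 1 1 2 2 2 2 2 2 2 2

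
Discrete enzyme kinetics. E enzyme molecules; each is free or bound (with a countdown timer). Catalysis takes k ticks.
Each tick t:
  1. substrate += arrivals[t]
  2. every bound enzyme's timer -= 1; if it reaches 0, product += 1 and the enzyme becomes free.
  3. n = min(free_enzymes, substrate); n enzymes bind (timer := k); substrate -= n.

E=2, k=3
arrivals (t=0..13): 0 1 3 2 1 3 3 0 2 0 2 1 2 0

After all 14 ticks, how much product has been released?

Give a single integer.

t=0: arr=0 -> substrate=0 bound=0 product=0
t=1: arr=1 -> substrate=0 bound=1 product=0
t=2: arr=3 -> substrate=2 bound=2 product=0
t=3: arr=2 -> substrate=4 bound=2 product=0
t=4: arr=1 -> substrate=4 bound=2 product=1
t=5: arr=3 -> substrate=6 bound=2 product=2
t=6: arr=3 -> substrate=9 bound=2 product=2
t=7: arr=0 -> substrate=8 bound=2 product=3
t=8: arr=2 -> substrate=9 bound=2 product=4
t=9: arr=0 -> substrate=9 bound=2 product=4
t=10: arr=2 -> substrate=10 bound=2 product=5
t=11: arr=1 -> substrate=10 bound=2 product=6
t=12: arr=2 -> substrate=12 bound=2 product=6
t=13: arr=0 -> substrate=11 bound=2 product=7

Answer: 7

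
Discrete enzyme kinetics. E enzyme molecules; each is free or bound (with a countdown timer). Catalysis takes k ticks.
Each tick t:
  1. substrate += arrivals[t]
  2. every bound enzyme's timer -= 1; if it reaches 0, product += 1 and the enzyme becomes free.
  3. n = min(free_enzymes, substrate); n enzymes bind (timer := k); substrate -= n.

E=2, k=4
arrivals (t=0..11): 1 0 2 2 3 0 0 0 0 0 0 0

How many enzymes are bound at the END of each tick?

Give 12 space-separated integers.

Answer: 1 1 2 2 2 2 2 2 2 2 2 2

Derivation:
t=0: arr=1 -> substrate=0 bound=1 product=0
t=1: arr=0 -> substrate=0 bound=1 product=0
t=2: arr=2 -> substrate=1 bound=2 product=0
t=3: arr=2 -> substrate=3 bound=2 product=0
t=4: arr=3 -> substrate=5 bound=2 product=1
t=5: arr=0 -> substrate=5 bound=2 product=1
t=6: arr=0 -> substrate=4 bound=2 product=2
t=7: arr=0 -> substrate=4 bound=2 product=2
t=8: arr=0 -> substrate=3 bound=2 product=3
t=9: arr=0 -> substrate=3 bound=2 product=3
t=10: arr=0 -> substrate=2 bound=2 product=4
t=11: arr=0 -> substrate=2 bound=2 product=4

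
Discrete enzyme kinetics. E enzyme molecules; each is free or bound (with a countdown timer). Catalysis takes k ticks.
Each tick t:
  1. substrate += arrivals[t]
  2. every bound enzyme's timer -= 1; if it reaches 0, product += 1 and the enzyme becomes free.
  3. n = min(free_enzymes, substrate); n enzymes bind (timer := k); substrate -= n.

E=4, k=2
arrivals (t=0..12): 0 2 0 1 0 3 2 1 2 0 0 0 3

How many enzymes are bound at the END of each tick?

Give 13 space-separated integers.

t=0: arr=0 -> substrate=0 bound=0 product=0
t=1: arr=2 -> substrate=0 bound=2 product=0
t=2: arr=0 -> substrate=0 bound=2 product=0
t=3: arr=1 -> substrate=0 bound=1 product=2
t=4: arr=0 -> substrate=0 bound=1 product=2
t=5: arr=3 -> substrate=0 bound=3 product=3
t=6: arr=2 -> substrate=1 bound=4 product=3
t=7: arr=1 -> substrate=0 bound=3 product=6
t=8: arr=2 -> substrate=0 bound=4 product=7
t=9: arr=0 -> substrate=0 bound=2 product=9
t=10: arr=0 -> substrate=0 bound=0 product=11
t=11: arr=0 -> substrate=0 bound=0 product=11
t=12: arr=3 -> substrate=0 bound=3 product=11

Answer: 0 2 2 1 1 3 4 3 4 2 0 0 3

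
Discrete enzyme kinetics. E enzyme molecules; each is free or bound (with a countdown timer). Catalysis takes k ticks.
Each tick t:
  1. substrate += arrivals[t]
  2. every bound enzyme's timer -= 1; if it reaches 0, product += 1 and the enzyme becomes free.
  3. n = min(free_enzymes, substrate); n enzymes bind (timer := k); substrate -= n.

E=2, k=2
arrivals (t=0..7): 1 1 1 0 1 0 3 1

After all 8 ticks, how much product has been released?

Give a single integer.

Answer: 4

Derivation:
t=0: arr=1 -> substrate=0 bound=1 product=0
t=1: arr=1 -> substrate=0 bound=2 product=0
t=2: arr=1 -> substrate=0 bound=2 product=1
t=3: arr=0 -> substrate=0 bound=1 product=2
t=4: arr=1 -> substrate=0 bound=1 product=3
t=5: arr=0 -> substrate=0 bound=1 product=3
t=6: arr=3 -> substrate=1 bound=2 product=4
t=7: arr=1 -> substrate=2 bound=2 product=4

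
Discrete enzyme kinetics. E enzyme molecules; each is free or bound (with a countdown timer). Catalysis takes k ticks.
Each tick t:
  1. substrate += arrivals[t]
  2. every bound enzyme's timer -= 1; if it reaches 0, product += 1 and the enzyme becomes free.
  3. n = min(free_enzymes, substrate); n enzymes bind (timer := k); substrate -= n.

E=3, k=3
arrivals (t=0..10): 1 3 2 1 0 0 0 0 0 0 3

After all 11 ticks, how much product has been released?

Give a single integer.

Answer: 7

Derivation:
t=0: arr=1 -> substrate=0 bound=1 product=0
t=1: arr=3 -> substrate=1 bound=3 product=0
t=2: arr=2 -> substrate=3 bound=3 product=0
t=3: arr=1 -> substrate=3 bound=3 product=1
t=4: arr=0 -> substrate=1 bound=3 product=3
t=5: arr=0 -> substrate=1 bound=3 product=3
t=6: arr=0 -> substrate=0 bound=3 product=4
t=7: arr=0 -> substrate=0 bound=1 product=6
t=8: arr=0 -> substrate=0 bound=1 product=6
t=9: arr=0 -> substrate=0 bound=0 product=7
t=10: arr=3 -> substrate=0 bound=3 product=7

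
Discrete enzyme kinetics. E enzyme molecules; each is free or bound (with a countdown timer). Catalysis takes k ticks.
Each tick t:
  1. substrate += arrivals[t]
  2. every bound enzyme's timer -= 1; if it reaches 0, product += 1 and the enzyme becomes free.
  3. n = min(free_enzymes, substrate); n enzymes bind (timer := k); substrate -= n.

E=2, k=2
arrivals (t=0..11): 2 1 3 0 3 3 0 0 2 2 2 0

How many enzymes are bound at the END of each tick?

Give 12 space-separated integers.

Answer: 2 2 2 2 2 2 2 2 2 2 2 2

Derivation:
t=0: arr=2 -> substrate=0 bound=2 product=0
t=1: arr=1 -> substrate=1 bound=2 product=0
t=2: arr=3 -> substrate=2 bound=2 product=2
t=3: arr=0 -> substrate=2 bound=2 product=2
t=4: arr=3 -> substrate=3 bound=2 product=4
t=5: arr=3 -> substrate=6 bound=2 product=4
t=6: arr=0 -> substrate=4 bound=2 product=6
t=7: arr=0 -> substrate=4 bound=2 product=6
t=8: arr=2 -> substrate=4 bound=2 product=8
t=9: arr=2 -> substrate=6 bound=2 product=8
t=10: arr=2 -> substrate=6 bound=2 product=10
t=11: arr=0 -> substrate=6 bound=2 product=10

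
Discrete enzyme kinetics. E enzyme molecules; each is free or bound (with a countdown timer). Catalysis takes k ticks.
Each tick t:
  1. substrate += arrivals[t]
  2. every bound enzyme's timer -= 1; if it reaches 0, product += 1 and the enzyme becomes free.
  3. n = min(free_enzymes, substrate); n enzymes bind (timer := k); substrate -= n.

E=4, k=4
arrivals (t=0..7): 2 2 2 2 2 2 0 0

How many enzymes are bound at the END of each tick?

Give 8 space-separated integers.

t=0: arr=2 -> substrate=0 bound=2 product=0
t=1: arr=2 -> substrate=0 bound=4 product=0
t=2: arr=2 -> substrate=2 bound=4 product=0
t=3: arr=2 -> substrate=4 bound=4 product=0
t=4: arr=2 -> substrate=4 bound=4 product=2
t=5: arr=2 -> substrate=4 bound=4 product=4
t=6: arr=0 -> substrate=4 bound=4 product=4
t=7: arr=0 -> substrate=4 bound=4 product=4

Answer: 2 4 4 4 4 4 4 4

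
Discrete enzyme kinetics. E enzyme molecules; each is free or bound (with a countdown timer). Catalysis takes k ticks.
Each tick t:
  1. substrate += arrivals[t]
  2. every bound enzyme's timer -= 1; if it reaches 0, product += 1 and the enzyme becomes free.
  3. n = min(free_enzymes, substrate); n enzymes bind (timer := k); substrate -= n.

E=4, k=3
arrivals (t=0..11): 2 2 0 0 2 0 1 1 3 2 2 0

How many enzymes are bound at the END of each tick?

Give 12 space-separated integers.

t=0: arr=2 -> substrate=0 bound=2 product=0
t=1: arr=2 -> substrate=0 bound=4 product=0
t=2: arr=0 -> substrate=0 bound=4 product=0
t=3: arr=0 -> substrate=0 bound=2 product=2
t=4: arr=2 -> substrate=0 bound=2 product=4
t=5: arr=0 -> substrate=0 bound=2 product=4
t=6: arr=1 -> substrate=0 bound=3 product=4
t=7: arr=1 -> substrate=0 bound=2 product=6
t=8: arr=3 -> substrate=1 bound=4 product=6
t=9: arr=2 -> substrate=2 bound=4 product=7
t=10: arr=2 -> substrate=3 bound=4 product=8
t=11: arr=0 -> substrate=1 bound=4 product=10

Answer: 2 4 4 2 2 2 3 2 4 4 4 4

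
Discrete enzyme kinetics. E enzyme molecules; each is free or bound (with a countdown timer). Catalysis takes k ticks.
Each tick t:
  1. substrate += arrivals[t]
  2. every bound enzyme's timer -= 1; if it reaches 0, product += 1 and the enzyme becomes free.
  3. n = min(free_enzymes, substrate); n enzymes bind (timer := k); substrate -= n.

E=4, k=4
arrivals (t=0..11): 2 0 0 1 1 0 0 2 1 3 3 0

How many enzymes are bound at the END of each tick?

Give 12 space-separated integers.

t=0: arr=2 -> substrate=0 bound=2 product=0
t=1: arr=0 -> substrate=0 bound=2 product=0
t=2: arr=0 -> substrate=0 bound=2 product=0
t=3: arr=1 -> substrate=0 bound=3 product=0
t=4: arr=1 -> substrate=0 bound=2 product=2
t=5: arr=0 -> substrate=0 bound=2 product=2
t=6: arr=0 -> substrate=0 bound=2 product=2
t=7: arr=2 -> substrate=0 bound=3 product=3
t=8: arr=1 -> substrate=0 bound=3 product=4
t=9: arr=3 -> substrate=2 bound=4 product=4
t=10: arr=3 -> substrate=5 bound=4 product=4
t=11: arr=0 -> substrate=3 bound=4 product=6

Answer: 2 2 2 3 2 2 2 3 3 4 4 4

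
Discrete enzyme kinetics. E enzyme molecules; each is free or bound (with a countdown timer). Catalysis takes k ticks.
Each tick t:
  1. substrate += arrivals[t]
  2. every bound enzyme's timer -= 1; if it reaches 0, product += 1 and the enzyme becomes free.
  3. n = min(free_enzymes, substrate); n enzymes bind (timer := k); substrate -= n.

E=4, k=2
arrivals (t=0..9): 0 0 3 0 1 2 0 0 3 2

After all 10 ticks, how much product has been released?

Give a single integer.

Answer: 6

Derivation:
t=0: arr=0 -> substrate=0 bound=0 product=0
t=1: arr=0 -> substrate=0 bound=0 product=0
t=2: arr=3 -> substrate=0 bound=3 product=0
t=3: arr=0 -> substrate=0 bound=3 product=0
t=4: arr=1 -> substrate=0 bound=1 product=3
t=5: arr=2 -> substrate=0 bound=3 product=3
t=6: arr=0 -> substrate=0 bound=2 product=4
t=7: arr=0 -> substrate=0 bound=0 product=6
t=8: arr=3 -> substrate=0 bound=3 product=6
t=9: arr=2 -> substrate=1 bound=4 product=6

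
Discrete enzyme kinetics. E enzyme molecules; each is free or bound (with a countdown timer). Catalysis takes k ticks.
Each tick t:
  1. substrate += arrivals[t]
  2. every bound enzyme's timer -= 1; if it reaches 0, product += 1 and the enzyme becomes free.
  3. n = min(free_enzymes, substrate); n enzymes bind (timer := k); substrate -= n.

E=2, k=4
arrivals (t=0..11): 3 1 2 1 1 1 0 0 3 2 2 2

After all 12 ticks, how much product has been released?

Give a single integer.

Answer: 4

Derivation:
t=0: arr=3 -> substrate=1 bound=2 product=0
t=1: arr=1 -> substrate=2 bound=2 product=0
t=2: arr=2 -> substrate=4 bound=2 product=0
t=3: arr=1 -> substrate=5 bound=2 product=0
t=4: arr=1 -> substrate=4 bound=2 product=2
t=5: arr=1 -> substrate=5 bound=2 product=2
t=6: arr=0 -> substrate=5 bound=2 product=2
t=7: arr=0 -> substrate=5 bound=2 product=2
t=8: arr=3 -> substrate=6 bound=2 product=4
t=9: arr=2 -> substrate=8 bound=2 product=4
t=10: arr=2 -> substrate=10 bound=2 product=4
t=11: arr=2 -> substrate=12 bound=2 product=4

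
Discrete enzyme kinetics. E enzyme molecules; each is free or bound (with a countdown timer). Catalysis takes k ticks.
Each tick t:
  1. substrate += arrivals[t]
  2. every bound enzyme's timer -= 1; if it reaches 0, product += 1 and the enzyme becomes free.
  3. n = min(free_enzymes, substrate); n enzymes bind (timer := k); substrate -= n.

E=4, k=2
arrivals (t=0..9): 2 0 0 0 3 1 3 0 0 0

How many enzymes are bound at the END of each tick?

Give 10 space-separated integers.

t=0: arr=2 -> substrate=0 bound=2 product=0
t=1: arr=0 -> substrate=0 bound=2 product=0
t=2: arr=0 -> substrate=0 bound=0 product=2
t=3: arr=0 -> substrate=0 bound=0 product=2
t=4: arr=3 -> substrate=0 bound=3 product=2
t=5: arr=1 -> substrate=0 bound=4 product=2
t=6: arr=3 -> substrate=0 bound=4 product=5
t=7: arr=0 -> substrate=0 bound=3 product=6
t=8: arr=0 -> substrate=0 bound=0 product=9
t=9: arr=0 -> substrate=0 bound=0 product=9

Answer: 2 2 0 0 3 4 4 3 0 0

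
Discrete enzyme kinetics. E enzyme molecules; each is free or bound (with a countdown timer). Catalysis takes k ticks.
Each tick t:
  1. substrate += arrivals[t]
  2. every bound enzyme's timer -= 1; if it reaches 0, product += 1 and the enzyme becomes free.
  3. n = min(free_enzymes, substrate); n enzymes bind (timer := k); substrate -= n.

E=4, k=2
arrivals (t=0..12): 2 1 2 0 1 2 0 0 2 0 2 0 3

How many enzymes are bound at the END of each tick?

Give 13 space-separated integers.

Answer: 2 3 3 2 1 3 2 0 2 2 2 2 3

Derivation:
t=0: arr=2 -> substrate=0 bound=2 product=0
t=1: arr=1 -> substrate=0 bound=3 product=0
t=2: arr=2 -> substrate=0 bound=3 product=2
t=3: arr=0 -> substrate=0 bound=2 product=3
t=4: arr=1 -> substrate=0 bound=1 product=5
t=5: arr=2 -> substrate=0 bound=3 product=5
t=6: arr=0 -> substrate=0 bound=2 product=6
t=7: arr=0 -> substrate=0 bound=0 product=8
t=8: arr=2 -> substrate=0 bound=2 product=8
t=9: arr=0 -> substrate=0 bound=2 product=8
t=10: arr=2 -> substrate=0 bound=2 product=10
t=11: arr=0 -> substrate=0 bound=2 product=10
t=12: arr=3 -> substrate=0 bound=3 product=12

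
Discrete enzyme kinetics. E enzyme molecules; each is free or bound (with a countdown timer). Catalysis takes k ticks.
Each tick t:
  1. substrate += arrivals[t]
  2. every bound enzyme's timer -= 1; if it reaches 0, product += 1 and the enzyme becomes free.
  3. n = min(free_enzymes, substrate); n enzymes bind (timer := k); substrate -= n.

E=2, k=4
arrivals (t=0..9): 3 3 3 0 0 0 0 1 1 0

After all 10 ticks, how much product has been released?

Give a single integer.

t=0: arr=3 -> substrate=1 bound=2 product=0
t=1: arr=3 -> substrate=4 bound=2 product=0
t=2: arr=3 -> substrate=7 bound=2 product=0
t=3: arr=0 -> substrate=7 bound=2 product=0
t=4: arr=0 -> substrate=5 bound=2 product=2
t=5: arr=0 -> substrate=5 bound=2 product=2
t=6: arr=0 -> substrate=5 bound=2 product=2
t=7: arr=1 -> substrate=6 bound=2 product=2
t=8: arr=1 -> substrate=5 bound=2 product=4
t=9: arr=0 -> substrate=5 bound=2 product=4

Answer: 4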